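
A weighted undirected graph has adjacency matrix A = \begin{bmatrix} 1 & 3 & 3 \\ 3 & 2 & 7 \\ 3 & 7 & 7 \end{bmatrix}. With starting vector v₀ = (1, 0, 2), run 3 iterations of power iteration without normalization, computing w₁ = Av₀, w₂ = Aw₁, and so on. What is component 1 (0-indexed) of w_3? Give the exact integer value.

w1 = Av₀ = (1·1 + 3·0 + 3·2; 3·1 + 2·0 + 7·2; 3·1 + 7·0 + 7·2) = (7, 17, 17)
w2 = Aw1 = (1·7 + 3·17 + 3·17; 3·7 + 2·17 + 7·17; 3·7 + 7·17 + 7·17) = (109, 174, 259)
w3 = Aw2 = (1408, 2488, 3358)
The requested component of w3 is 2488.

2488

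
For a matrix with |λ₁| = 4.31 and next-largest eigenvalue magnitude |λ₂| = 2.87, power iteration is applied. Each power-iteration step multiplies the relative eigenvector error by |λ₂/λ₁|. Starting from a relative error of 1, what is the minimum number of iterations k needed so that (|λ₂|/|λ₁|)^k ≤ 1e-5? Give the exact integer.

|λ₂/λ₁| = 2.87/4.31 = 0.66589
Need k ≥ ln(1e-5) / ln(0.66589) = -11.5129 / -0.4066 ≈ 28.313
Smallest integer k satisfying the bound: 29

29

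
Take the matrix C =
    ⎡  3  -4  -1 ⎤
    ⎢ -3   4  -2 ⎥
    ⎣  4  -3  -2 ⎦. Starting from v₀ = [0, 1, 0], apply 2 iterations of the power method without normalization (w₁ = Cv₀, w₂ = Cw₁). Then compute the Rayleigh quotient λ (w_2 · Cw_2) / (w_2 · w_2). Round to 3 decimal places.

w1 = Cv₀ = (3·0 + (-4)·1 + (-1)·0; (-3)·0 + 4·1 + (-2)·0; 4·0 + (-3)·1 + (-2)·0) = (-4, 4, -3)
w2 = Cw1 = (3·(-4) + (-4)·4 + (-1)·(-3); (-3)·(-4) + 4·4 + (-2)·(-3); 4·(-4) + (-3)·4 + (-2)·(-3)) = (-25, 34, -22)
Cw2 = (-189, 255, -158)
w2·Cw2 = (-25)·(-189) + 34·255 + (-22)·(-158) = 16871; w2·w2 = (-25)·(-25) + 34·34 + (-22)·(-22) = 2265
λ ≈ 16871/2265 = 7.449

λ ≈ 7.449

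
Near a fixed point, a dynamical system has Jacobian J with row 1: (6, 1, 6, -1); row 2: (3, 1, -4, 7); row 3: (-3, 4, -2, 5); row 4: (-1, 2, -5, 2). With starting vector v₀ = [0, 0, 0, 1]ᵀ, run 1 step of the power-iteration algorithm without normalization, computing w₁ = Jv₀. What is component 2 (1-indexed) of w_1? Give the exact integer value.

w1 = Jv₀ = (-1, 7, 5, 2)
The requested component of w1 is 7.

7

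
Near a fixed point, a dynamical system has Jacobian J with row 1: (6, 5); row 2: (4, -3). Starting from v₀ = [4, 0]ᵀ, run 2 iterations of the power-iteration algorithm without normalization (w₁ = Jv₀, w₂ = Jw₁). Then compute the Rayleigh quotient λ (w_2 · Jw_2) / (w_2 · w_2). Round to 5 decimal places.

w1 = Jv₀ = (6·4 + 5·0; 4·4 + (-3)·0) = (24, 16)
w2 = Jw1 = (6·24 + 5·16; 4·24 + (-3)·16) = (224, 48)
Jw2 = (1584, 752)
w2·Jw2 = 224·1584 + 48·752 = 390912; w2·w2 = 224·224 + 48·48 = 52480
λ ≈ 390912/52480 = 7.44878

7.44878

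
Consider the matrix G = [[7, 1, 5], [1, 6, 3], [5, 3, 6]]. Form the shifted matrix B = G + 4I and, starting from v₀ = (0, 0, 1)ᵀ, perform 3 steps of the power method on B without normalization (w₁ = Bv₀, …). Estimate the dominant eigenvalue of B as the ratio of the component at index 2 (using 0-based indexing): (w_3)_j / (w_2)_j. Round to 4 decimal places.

μ ≈ 15.4851

B = G + 4I has rows (11, 1, 5); (1, 10, 3); (5, 3, 10)
w1 = Bv₀ = (11·0 + 1·0 + 5·1; 1·0 + 10·0 + 3·1; 5·0 + 3·0 + 10·1) = (5, 3, 10)
w2 = Bw1 = (11·5 + 1·3 + 5·10; 1·5 + 10·3 + 3·10; 5·5 + 3·3 + 10·10) = (108, 65, 134)
w3 = Bw2 = (1923, 1160, 2075)
Ratio: 2075/134 = 15.4851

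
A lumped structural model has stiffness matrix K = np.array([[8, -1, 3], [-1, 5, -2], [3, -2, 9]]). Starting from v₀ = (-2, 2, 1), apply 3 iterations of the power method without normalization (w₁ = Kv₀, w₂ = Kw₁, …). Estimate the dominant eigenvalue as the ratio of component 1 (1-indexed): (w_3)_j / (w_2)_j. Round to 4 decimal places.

w1 = Kv₀ = (8·(-2) + (-1)·2 + 3·1; (-1)·(-2) + 5·2 + (-2)·1; 3·(-2) + (-2)·2 + 9·1) = (-15, 10, -1)
w2 = Kw1 = (8·(-15) + (-1)·10 + 3·(-1); (-1)·(-15) + 5·10 + (-2)·(-1); 3·(-15) + (-2)·10 + 9·(-1)) = (-133, 67, -74)
w3 = Kw2 = (-1353, 616, -1199)
Ratio at component: -1353 / -133 = 10.1729

λ ≈ 10.1729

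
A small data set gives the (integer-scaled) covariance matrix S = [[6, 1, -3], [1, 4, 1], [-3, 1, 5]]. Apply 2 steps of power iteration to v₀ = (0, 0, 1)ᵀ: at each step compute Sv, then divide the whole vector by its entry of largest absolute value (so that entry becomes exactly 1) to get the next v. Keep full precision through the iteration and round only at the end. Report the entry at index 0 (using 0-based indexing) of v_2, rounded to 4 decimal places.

-0.9143

Sv0 = (-3.00000, 1.00000, 5.00000); divide by 5.00000 → v1 = (-0.60000, 0.20000, 1.00000)
Sv1 = (-6.40000, 1.20000, 7.00000); divide by 7.00000 → v2 = (-0.91429, 0.17143, 1.00000)
Requested entry of v2: -32/35 = -0.9143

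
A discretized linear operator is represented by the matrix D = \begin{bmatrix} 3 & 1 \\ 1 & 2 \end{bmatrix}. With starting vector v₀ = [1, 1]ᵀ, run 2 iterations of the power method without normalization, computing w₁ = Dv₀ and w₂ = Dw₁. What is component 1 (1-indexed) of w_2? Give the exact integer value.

15

w1 = Dv₀ = (3·1 + 1·1; 1·1 + 2·1) = (4, 3)
w2 = Dw1 = (3·4 + 1·3; 1·4 + 2·3) = (15, 10)
The requested component of w2 is 15.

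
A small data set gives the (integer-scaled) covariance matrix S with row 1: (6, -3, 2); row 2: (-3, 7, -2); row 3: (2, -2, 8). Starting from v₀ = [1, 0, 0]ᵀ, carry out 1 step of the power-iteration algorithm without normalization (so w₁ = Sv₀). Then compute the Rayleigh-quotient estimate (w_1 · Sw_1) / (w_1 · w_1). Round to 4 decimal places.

w1 = Sv₀ = (6, -3, 2)
Sw1 = (49, -43, 34)
w1·Sw1 = 6·49 + (-3)·(-43) + 2·34 = 491; w1·w1 = 6·6 + (-3)·(-3) + 2·2 = 49
λ ≈ 491/49 = 10.0204

λ ≈ 10.0204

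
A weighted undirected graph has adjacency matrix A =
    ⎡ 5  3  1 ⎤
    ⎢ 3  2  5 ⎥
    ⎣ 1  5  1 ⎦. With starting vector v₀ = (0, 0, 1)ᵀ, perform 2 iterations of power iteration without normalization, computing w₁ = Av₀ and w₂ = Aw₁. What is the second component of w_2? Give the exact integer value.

w1 = Av₀ = (1, 5, 1)
w2 = Aw1 = (21, 18, 27)
The requested component of w2 is 18.

18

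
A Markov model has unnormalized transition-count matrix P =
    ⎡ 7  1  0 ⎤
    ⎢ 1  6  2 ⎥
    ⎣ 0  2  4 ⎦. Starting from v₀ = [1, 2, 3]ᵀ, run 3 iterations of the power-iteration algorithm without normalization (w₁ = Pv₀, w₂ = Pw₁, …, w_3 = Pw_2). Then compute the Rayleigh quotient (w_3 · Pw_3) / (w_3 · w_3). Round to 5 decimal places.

w1 = Pv₀ = (7·1 + 1·2 + 0·3; 1·1 + 6·2 + 2·3; 0·1 + 2·2 + 4·3) = (9, 19, 16)
w2 = Pw1 = (7·9 + 1·19 + 0·16; 1·9 + 6·19 + 2·16; 0·9 + 2·19 + 4·16) = (82, 155, 102)
w3 = Pw2 = (729, 1216, 718)
Pw3 = (6319, 9461, 5304)
w3·Pw3 = 729·6319 + 1216·9461 + 718·5304 = 19919399; w3·w3 = 729·729 + 1216·1216 + 718·718 = 2525621
λ ≈ 19919399/2525621 = 7.88693

7.88693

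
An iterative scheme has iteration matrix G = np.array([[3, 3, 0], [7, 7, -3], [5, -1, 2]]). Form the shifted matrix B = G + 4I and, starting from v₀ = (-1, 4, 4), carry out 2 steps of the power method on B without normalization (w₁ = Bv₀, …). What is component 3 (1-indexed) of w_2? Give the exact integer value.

90

B = G + 4I has rows (7, 3, 0); (7, 11, -3); (5, -1, 6)
w1 = Bv₀ = (7·(-1) + 3·4 + 0·4; 7·(-1) + 11·4 + (-3)·4; 5·(-1) + (-1)·4 + 6·4) = (5, 25, 15)
w2 = Bw1 = (7·5 + 3·25 + 0·15; 7·5 + 11·25 + (-3)·15; 5·5 + (-1)·25 + 6·15) = (110, 265, 90)
Requested component of w2: 90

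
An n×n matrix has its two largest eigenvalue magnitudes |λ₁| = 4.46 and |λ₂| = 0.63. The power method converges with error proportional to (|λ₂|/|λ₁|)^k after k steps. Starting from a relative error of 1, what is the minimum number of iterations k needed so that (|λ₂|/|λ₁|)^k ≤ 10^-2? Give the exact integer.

3

|λ₂/λ₁| = 0.63/4.46 = 0.14126
Need k ≥ ln(10^-2) / ln(0.14126) = -4.6052 / -1.9572 ≈ 2.353
Smallest integer k satisfying the bound: 3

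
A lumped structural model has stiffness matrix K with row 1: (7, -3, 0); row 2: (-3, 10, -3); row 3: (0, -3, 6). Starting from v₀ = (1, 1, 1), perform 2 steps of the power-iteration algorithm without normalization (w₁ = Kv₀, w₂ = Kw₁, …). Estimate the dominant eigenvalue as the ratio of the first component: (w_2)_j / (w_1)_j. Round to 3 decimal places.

4.000

w1 = Kv₀ = (4, 4, 3)
w2 = Kw1 = (16, 19, 6)
Ratio at component: 16 / 4 = 4.000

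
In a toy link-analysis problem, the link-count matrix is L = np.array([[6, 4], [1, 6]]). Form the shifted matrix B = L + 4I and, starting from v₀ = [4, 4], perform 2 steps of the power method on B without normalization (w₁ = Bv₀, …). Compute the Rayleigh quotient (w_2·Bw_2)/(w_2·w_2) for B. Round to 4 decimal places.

μ ≈ 12.3172

B = L + 4I has rows (10, 4); (1, 10)
w1 = Bv₀ = (10·4 + 4·4; 1·4 + 10·4) = (56, 44)
w2 = Bw1 = (10·56 + 4·44; 1·56 + 10·44) = (736, 496)
Bw2 = (9344, 5696)
w2·Bw2 = 9702400; w2·w2 = 787712; μ ≈ 9702400/787712 = 12.3172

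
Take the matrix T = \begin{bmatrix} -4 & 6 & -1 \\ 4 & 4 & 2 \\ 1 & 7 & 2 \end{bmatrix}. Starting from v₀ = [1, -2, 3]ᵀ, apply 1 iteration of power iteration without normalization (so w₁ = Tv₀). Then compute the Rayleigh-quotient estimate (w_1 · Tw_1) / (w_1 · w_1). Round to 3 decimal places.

λ ≈ -4.435

w1 = Tv₀ = (-19, 2, -7)
Tw1 = (95, -82, -19)
w1·Tw1 = (-19)·95 + 2·(-82) + (-7)·(-19) = -1836; w1·w1 = (-19)·(-19) + 2·2 + (-7)·(-7) = 414
λ ≈ -1836/414 = -4.435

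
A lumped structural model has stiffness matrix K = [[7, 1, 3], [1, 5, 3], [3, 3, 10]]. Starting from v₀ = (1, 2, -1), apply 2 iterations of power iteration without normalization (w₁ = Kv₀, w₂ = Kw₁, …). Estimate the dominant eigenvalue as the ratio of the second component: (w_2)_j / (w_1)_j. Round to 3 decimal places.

w1 = Kv₀ = (6, 8, -1)
w2 = Kw1 = (47, 43, 32)
Ratio at component: 43 / 8 = 5.375

λ ≈ 5.375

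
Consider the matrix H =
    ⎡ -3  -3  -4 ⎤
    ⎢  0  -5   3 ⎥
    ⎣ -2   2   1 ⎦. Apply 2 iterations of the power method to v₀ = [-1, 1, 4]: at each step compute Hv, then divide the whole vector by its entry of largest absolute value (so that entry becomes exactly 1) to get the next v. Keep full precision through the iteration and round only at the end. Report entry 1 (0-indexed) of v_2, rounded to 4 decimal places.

Hv0 = (-16.00000, 7.00000, 8.00000); divide by -16.00000 → v1 = (1.00000, -0.43750, -0.50000)
Hv1 = (0.31250, 0.68750, -3.37500); divide by -3.37500 → v2 = (-0.09259, -0.20370, 1.00000)
Requested entry of v2: -11/54 = -0.2037

-0.2037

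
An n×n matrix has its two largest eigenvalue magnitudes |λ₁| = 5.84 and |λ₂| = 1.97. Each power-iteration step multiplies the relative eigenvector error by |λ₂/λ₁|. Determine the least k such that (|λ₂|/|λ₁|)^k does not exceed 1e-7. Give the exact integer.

|λ₂/λ₁| = 1.97/5.84 = 0.33733
Need k ≥ ln(1e-7) / ln(0.33733) = -16.1181 / -1.0867 ≈ 14.832
Smallest integer k satisfying the bound: 15

15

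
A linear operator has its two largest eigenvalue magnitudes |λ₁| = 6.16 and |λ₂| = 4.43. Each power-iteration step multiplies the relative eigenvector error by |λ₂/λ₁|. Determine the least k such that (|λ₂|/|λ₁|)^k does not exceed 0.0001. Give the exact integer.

|λ₂/λ₁| = 4.43/6.16 = 0.71916
Need k ≥ ln(0.0001) / ln(0.71916) = -9.2103 / -0.3297 ≈ 27.937
Smallest integer k satisfying the bound: 28

28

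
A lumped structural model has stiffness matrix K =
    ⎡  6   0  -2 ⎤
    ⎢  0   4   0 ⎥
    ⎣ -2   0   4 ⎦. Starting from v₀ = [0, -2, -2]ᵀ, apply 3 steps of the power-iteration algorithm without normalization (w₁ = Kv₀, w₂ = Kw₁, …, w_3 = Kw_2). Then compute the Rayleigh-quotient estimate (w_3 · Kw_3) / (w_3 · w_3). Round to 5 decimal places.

6.90276

w1 = Kv₀ = (6·0 + 0·(-2) + (-2)·(-2); 0·0 + 4·(-2) + 0·(-2); (-2)·0 + 0·(-2) + 4·(-2)) = (4, -8, -8)
w2 = Kw1 = (6·4 + 0·(-8) + (-2)·(-8); 0·4 + 4·(-8) + 0·(-8); (-2)·4 + 0·(-8) + 4·(-8)) = (40, -32, -40)
w3 = Kw2 = (320, -128, -240)
Kw3 = (2400, -512, -1600)
w3·Kw3 = 320·2400 + (-128)·(-512) + (-240)·(-1600) = 1217536; w3·w3 = 320·320 + (-128)·(-128) + (-240)·(-240) = 176384
λ ≈ 1217536/176384 = 6.90276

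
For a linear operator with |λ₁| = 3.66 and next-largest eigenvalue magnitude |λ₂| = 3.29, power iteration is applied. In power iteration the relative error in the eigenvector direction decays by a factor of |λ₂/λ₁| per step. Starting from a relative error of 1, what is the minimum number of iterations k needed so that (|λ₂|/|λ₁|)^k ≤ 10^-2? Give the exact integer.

44

|λ₂/λ₁| = 3.29/3.66 = 0.89891
Need k ≥ ln(10^-2) / ln(0.89891) = -4.6052 / -0.1066 ≈ 43.210
Smallest integer k satisfying the bound: 44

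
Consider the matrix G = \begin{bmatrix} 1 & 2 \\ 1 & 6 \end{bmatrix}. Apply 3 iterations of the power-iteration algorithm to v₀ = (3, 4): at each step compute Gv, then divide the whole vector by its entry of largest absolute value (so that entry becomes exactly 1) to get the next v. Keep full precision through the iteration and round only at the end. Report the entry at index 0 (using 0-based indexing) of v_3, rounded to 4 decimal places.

0.3726

Gv0 = (11.00000, 27.00000); divide by 27.00000 → v1 = (0.40741, 1.00000)
Gv1 = (2.40741, 6.40741); divide by 6.40741 → v2 = (0.37572, 1.00000)
Gv2 = (2.37572, 6.37572); divide by 6.37572 → v3 = (0.37262, 1.00000)
Requested entry of v3: 411/1103 = 0.3726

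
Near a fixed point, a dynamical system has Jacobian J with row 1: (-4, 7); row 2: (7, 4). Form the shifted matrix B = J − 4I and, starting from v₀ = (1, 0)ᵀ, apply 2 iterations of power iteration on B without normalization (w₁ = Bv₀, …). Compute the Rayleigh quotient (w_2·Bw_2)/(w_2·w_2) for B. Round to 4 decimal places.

μ ≈ -11.9927

B = J − 4I has rows (-8, 7); (7, 0)
w1 = Bv₀ = ((-8)·1 + 7·0; 7·1 + 0·0) = (-8, 7)
w2 = Bw1 = ((-8)·(-8) + 7·7; 7·(-8) + 0·7) = (113, -56)
Bw2 = (-1296, 791)
w2·Bw2 = -190744; w2·w2 = 15905; μ ≈ -190744/15905 = -11.9927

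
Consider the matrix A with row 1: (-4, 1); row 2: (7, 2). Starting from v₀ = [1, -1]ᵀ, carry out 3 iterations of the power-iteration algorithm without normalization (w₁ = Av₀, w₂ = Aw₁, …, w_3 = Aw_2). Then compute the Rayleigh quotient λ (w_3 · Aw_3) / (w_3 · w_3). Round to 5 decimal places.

w1 = Av₀ = ((-4)·1 + 1·(-1); 7·1 + 2·(-1)) = (-5, 5)
w2 = Aw1 = ((-4)·(-5) + 1·5; 7·(-5) + 2·5) = (25, -25)
w3 = Aw2 = (-125, 125)
Aw3 = (625, -625)
w3·Aw3 = (-125)·625 + 125·(-625) = -156250; w3·w3 = (-125)·(-125) + 125·125 = 31250
λ ≈ -156250/31250 = -5.00000

-5.00000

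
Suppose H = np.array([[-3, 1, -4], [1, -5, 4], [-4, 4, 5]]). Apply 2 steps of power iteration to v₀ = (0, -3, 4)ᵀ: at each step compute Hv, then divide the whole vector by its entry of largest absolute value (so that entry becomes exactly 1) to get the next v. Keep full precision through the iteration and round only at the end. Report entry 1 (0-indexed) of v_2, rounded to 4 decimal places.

Hv0 = (-19.00000, 31.00000, 8.00000); divide by 31.00000 → v1 = (-0.61290, 1.00000, 0.25806)
Hv1 = (1.80645, -4.58065, 7.74194); divide by 7.74194 → v2 = (0.23333, -0.59167, 1.00000)
Requested entry of v2: -142/240 = -0.5917

-0.5917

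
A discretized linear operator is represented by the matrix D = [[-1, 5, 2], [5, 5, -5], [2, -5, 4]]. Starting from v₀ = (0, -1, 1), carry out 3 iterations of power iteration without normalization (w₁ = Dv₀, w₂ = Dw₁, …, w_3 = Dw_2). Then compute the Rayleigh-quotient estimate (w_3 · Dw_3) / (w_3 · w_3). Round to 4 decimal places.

w1 = Dv₀ = (-3, -10, 9)
w2 = Dw1 = (-29, -110, 80)
w3 = Dw2 = (-361, -1095, 812)
Dw3 = (-3490, -11340, 8001)
w3·Dw3 = (-361)·(-3490) + (-1095)·(-11340) + 812·8001 = 20174002; w3·w3 = (-361)·(-361) + (-1095)·(-1095) + 812·812 = 1988690
λ ≈ 20174002/1988690 = 10.1444

λ ≈ 10.1444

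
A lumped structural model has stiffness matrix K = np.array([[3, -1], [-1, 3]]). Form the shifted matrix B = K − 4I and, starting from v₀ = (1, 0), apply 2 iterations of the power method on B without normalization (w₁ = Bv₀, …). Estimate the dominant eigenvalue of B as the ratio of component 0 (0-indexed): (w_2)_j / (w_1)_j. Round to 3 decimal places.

-2.000

B = K − 4I has rows (-1, -1); (-1, -1)
w1 = Bv₀ = (-1, -1)
w2 = Bw1 = (2, 2)
Ratio: 2/-1 = -2.000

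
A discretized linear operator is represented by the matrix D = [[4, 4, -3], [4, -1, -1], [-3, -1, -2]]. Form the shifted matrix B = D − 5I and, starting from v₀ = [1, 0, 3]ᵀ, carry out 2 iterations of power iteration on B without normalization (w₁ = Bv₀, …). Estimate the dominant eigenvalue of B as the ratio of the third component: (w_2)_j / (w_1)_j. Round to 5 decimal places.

B = D − 5I has rows (-1, 4, -3); (4, -6, -1); (-3, -1, -7)
w1 = Bv₀ = ((-1)·1 + 4·0 + (-3)·3; 4·1 + (-6)·0 + (-1)·3; (-3)·1 + (-1)·0 + (-7)·3) = (-10, 1, -24)
w2 = Bw1 = ((-1)·(-10) + 4·1 + (-3)·(-24); 4·(-10) + (-6)·1 + (-1)·(-24); (-3)·(-10) + (-1)·1 + (-7)·(-24)) = (86, -22, 197)
Ratio: 197/-24 = -8.20833

-8.20833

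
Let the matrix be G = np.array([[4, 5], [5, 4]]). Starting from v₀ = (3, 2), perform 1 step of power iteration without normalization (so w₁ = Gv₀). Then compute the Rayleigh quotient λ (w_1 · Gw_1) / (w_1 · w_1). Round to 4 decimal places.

w1 = Gv₀ = (4·3 + 5·2; 5·3 + 4·2) = (22, 23)
Gw1 = (203, 202)
w1·Gw1 = 22·203 + 23·202 = 9112; w1·w1 = 22·22 + 23·23 = 1013
λ ≈ 9112/1013 = 8.9951

λ ≈ 8.9951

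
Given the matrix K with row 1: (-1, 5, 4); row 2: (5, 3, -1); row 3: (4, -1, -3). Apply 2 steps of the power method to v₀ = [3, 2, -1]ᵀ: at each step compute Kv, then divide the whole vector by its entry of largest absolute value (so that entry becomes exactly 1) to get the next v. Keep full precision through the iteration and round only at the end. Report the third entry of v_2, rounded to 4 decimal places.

-0.3082

Kv0 = (3.00000, 22.00000, 13.00000); divide by 22.00000 → v1 = (0.13636, 1.00000, 0.59091)
Kv1 = (7.22727, 3.09091, -2.22727); divide by 7.22727 → v2 = (1.00000, 0.42767, -0.30818)
Requested entry of v2: -49/159 = -0.3082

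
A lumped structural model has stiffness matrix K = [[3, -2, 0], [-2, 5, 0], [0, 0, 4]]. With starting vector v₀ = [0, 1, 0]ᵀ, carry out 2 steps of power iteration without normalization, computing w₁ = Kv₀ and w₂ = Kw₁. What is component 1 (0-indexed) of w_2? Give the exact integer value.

w1 = Kv₀ = (3·0 + (-2)·1 + 0·0; (-2)·0 + 5·1 + 0·0; 0·0 + 0·1 + 4·0) = (-2, 5, 0)
w2 = Kw1 = (3·(-2) + (-2)·5 + 0·0; (-2)·(-2) + 5·5 + 0·0; 0·(-2) + 0·5 + 4·0) = (-16, 29, 0)
The requested component of w2 is 29.

29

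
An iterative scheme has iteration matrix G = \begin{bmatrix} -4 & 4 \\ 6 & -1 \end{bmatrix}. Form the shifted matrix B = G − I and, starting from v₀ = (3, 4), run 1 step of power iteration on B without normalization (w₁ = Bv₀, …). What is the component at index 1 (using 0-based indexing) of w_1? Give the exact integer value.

10

B = G − I has rows (-5, 4); (6, -2)
w1 = Bv₀ = ((-5)·3 + 4·4; 6·3 + (-2)·4) = (1, 10)
Requested component of w1: 10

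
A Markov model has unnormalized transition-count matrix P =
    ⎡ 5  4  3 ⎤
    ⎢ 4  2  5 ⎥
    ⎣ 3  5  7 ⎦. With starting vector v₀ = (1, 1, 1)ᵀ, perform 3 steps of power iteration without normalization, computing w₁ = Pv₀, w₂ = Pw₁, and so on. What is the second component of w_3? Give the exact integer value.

1866

w1 = Pv₀ = (12, 11, 15)
w2 = Pw1 = (149, 145, 196)
w3 = Pw2 = (1913, 1866, 2544)
The requested component of w3 is 1866.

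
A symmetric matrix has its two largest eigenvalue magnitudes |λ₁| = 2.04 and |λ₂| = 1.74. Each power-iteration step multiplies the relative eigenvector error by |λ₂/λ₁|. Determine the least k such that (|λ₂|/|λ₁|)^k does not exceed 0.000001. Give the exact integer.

|λ₂/λ₁| = 1.74/2.04 = 0.85294
Need k ≥ ln(0.000001) / ln(0.85294) = -13.8155 / -0.1591 ≈ 86.855
Smallest integer k satisfying the bound: 87

87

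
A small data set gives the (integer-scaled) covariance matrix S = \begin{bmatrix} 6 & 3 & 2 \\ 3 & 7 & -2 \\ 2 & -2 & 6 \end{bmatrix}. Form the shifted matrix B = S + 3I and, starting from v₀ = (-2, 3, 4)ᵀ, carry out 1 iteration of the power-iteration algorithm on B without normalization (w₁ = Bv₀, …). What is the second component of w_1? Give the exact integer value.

16

B = S + 3I has rows (9, 3, 2); (3, 10, -2); (2, -2, 9)
w1 = Bv₀ = (-1, 16, 26)
Requested component of w1: 16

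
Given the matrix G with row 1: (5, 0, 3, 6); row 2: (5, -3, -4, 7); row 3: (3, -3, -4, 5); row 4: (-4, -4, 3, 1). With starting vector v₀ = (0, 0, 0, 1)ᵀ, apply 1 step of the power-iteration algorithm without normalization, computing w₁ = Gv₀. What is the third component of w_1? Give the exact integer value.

w1 = Gv₀ = (5·0 + 0·0 + 3·0 + 6·1; 5·0 + (-3)·0 + (-4)·0 + 7·1; 3·0 + (-3)·0 + (-4)·0 + 5·1; (-4)·0 + (-4)·0 + 3·0 + 1·1) = (6, 7, 5, 1)
The requested component of w1 is 5.

5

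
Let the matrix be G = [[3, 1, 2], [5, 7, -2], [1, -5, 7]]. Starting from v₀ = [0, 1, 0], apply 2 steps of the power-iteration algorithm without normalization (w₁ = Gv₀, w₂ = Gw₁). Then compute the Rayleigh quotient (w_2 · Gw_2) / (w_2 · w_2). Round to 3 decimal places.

w1 = Gv₀ = (3·0 + 1·1 + 2·0; 5·0 + 7·1 + (-2)·0; 1·0 + (-5)·1 + 7·0) = (1, 7, -5)
w2 = Gw1 = (3·1 + 1·7 + 2·(-5); 5·1 + 7·7 + (-2)·(-5); 1·1 + (-5)·7 + 7·(-5)) = (0, 64, -69)
Gw2 = (-74, 586, -803)
w2·Gw2 = 0·(-74) + 64·586 + (-69)·(-803) = 92911; w2·w2 = 0·0 + 64·64 + (-69)·(-69) = 8857
λ ≈ 92911/8857 = 10.490

10.490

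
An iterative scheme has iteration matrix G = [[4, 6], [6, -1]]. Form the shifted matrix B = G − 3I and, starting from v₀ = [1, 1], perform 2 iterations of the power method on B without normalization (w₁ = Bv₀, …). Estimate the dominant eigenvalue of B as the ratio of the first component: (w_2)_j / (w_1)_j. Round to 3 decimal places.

μ ≈ 2.714

B = G − 3I has rows (1, 6); (6, -4)
w1 = Bv₀ = (7, 2)
w2 = Bw1 = (19, 34)
Ratio: 19/7 = 2.714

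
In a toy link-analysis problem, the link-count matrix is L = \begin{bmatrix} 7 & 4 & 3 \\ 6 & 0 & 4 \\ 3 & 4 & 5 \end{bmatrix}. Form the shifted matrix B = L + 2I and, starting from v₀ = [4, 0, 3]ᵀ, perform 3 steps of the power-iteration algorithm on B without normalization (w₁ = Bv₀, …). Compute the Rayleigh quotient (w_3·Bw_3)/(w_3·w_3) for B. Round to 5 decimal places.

14.40202

B = L + 2I has rows (9, 4, 3); (6, 2, 4); (3, 4, 7)
w1 = Bv₀ = (9·4 + 4·0 + 3·3; 6·4 + 2·0 + 4·3; 3·4 + 4·0 + 7·3) = (45, 36, 33)
w2 = Bw1 = (9·45 + 4·36 + 3·33; 6·45 + 2·36 + 4·33; 3·45 + 4·36 + 7·33) = (648, 474, 510)
w3 = Bw2 = (9258, 6876, 7410)
Bw3 = (133056, 98940, 107148)
w3·Bw3 = 2706110568; w3·w3 = 187898040; μ ≈ 2706110568/187898040 = 14.40202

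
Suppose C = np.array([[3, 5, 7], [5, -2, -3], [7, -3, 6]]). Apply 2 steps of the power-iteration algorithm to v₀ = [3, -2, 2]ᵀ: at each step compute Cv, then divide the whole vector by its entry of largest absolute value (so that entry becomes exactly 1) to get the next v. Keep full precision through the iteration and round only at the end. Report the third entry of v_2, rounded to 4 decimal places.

Cv0 = (13.00000, 13.00000, 39.00000); divide by 39.00000 → v1 = (0.33333, 0.33333, 1.00000)
Cv1 = (9.66667, -2.00000, 7.33333); divide by 9.66667 → v2 = (1.00000, -0.20690, 0.75862)
Requested entry of v2: 286/377 = 0.7586

0.7586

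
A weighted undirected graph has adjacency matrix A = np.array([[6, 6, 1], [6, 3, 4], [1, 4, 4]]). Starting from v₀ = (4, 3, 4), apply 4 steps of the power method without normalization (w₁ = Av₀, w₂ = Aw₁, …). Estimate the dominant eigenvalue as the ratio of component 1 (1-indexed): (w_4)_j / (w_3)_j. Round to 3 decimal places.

w1 = Av₀ = (46, 49, 32)
w2 = Aw1 = (602, 551, 370)
w3 = Aw2 = (7288, 6745, 4286)
w4 = Aw3 = (88484, 81107, 51412)
Ratio at component: 88484 / 7288 = 12.141

λ ≈ 12.141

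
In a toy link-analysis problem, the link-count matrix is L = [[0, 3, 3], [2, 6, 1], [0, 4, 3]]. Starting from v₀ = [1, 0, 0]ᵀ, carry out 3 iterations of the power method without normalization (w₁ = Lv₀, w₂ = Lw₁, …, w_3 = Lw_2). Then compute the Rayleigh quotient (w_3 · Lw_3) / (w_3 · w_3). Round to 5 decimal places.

w1 = Lv₀ = (0·1 + 3·0 + 3·0; 2·1 + 6·0 + 1·0; 0·1 + 4·0 + 3·0) = (0, 2, 0)
w2 = Lw1 = (0·0 + 3·2 + 3·0; 2·0 + 6·2 + 1·0; 0·0 + 4·2 + 3·0) = (6, 12, 8)
w3 = Lw2 = (60, 92, 72)
Lw3 = (492, 744, 584)
w3·Lw3 = 60·492 + 92·744 + 72·584 = 140016; w3·w3 = 60·60 + 92·92 + 72·72 = 17248
λ ≈ 140016/17248 = 8.11781

λ ≈ 8.11781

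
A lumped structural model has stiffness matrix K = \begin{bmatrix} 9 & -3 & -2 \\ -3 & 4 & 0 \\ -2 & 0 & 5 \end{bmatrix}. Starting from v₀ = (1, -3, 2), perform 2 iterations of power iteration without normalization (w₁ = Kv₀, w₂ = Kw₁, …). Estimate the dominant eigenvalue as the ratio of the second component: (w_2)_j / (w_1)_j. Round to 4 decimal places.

λ ≈ 6.8000

w1 = Kv₀ = (14, -15, 8)
w2 = Kw1 = (155, -102, 12)
Ratio at component: -102 / -15 = 6.8000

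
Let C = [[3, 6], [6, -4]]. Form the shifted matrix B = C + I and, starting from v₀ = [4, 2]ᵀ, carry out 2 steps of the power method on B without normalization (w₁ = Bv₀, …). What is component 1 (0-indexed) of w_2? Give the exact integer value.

B = C + I has rows (4, 6); (6, -3)
w1 = Bv₀ = (4·4 + 6·2; 6·4 + (-3)·2) = (28, 18)
w2 = Bw1 = (4·28 + 6·18; 6·28 + (-3)·18) = (220, 114)
Requested component of w2: 114

114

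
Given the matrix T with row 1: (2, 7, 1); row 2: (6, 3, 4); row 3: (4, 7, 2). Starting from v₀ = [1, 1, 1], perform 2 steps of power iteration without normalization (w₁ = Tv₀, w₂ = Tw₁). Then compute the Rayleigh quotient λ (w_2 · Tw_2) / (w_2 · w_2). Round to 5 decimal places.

w1 = Tv₀ = (10, 13, 13)
w2 = Tw1 = (124, 151, 157)
Tw2 = (1462, 1825, 1867)
w2·Tw2 = 124·1462 + 151·1825 + 157·1867 = 749982; w2·w2 = 124·124 + 151·151 + 157·157 = 62826
λ ≈ 749982/62826 = 11.93745

11.93745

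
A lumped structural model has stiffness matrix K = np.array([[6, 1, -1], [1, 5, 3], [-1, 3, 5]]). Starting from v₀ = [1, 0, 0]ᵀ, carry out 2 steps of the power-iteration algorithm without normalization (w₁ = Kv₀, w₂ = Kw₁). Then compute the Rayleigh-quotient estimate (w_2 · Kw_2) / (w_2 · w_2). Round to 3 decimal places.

λ ≈ 6.448

w1 = Kv₀ = (6·1 + 1·0 + (-1)·0; 1·1 + 5·0 + 3·0; (-1)·1 + 3·0 + 5·0) = (6, 1, -1)
w2 = Kw1 = (6·6 + 1·1 + (-1)·(-1); 1·6 + 5·1 + 3·(-1); (-1)·6 + 3·1 + 5·(-1)) = (38, 8, -8)
Kw2 = (244, 54, -54)
w2·Kw2 = 38·244 + 8·54 + (-8)·(-54) = 10136; w2·w2 = 38·38 + 8·8 + (-8)·(-8) = 1572
λ ≈ 10136/1572 = 6.448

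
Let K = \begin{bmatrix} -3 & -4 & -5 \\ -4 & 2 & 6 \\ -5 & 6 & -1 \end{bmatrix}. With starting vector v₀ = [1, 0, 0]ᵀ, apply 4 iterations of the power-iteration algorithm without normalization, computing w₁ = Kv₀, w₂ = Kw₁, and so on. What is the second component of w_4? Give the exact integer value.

w1 = Kv₀ = ((-3)·1 + (-4)·0 + (-5)·0; (-4)·1 + 2·0 + 6·0; (-5)·1 + 6·0 + (-1)·0) = (-3, -4, -5)
w2 = Kw1 = ((-3)·(-3) + (-4)·(-4) + (-5)·(-5); (-4)·(-3) + 2·(-4) + 6·(-5); (-5)·(-3) + 6·(-4) + (-1)·(-5)) = (50, -26, -4)
w3 = Kw2 = (-26, -276, -402)
w4 = Kw3 = (3192, -2860, -1124)
The requested component of w4 is -2860.

-2860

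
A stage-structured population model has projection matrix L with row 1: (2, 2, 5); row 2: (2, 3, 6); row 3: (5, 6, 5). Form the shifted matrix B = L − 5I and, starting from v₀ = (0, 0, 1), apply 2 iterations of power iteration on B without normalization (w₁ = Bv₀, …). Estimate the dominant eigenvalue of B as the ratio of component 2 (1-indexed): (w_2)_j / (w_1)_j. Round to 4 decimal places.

-0.3333

B = L − 5I has rows (-3, 2, 5); (2, -2, 6); (5, 6, 0)
w1 = Bv₀ = ((-3)·0 + 2·0 + 5·1; 2·0 + (-2)·0 + 6·1; 5·0 + 6·0 + 0·1) = (5, 6, 0)
w2 = Bw1 = ((-3)·5 + 2·6 + 5·0; 2·5 + (-2)·6 + 6·0; 5·5 + 6·6 + 0·0) = (-3, -2, 61)
Ratio: -2/6 = -0.3333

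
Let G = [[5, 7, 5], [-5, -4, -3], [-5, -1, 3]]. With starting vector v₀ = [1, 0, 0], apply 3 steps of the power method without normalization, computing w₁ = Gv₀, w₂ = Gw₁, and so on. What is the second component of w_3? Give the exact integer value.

w1 = Gv₀ = (5, -5, -5)
w2 = Gw1 = (-35, 10, -35)
w3 = Gw2 = (-280, 240, 60)
The requested component of w3 is 240.

240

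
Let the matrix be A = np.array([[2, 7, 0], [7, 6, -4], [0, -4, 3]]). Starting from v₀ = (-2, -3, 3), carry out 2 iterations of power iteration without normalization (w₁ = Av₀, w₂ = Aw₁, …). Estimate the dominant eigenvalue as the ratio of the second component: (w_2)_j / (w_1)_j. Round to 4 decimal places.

w1 = Av₀ = (2·(-2) + 7·(-3) + 0·3; 7·(-2) + 6·(-3) + (-4)·3; 0·(-2) + (-4)·(-3) + 3·3) = (-25, -44, 21)
w2 = Aw1 = (2·(-25) + 7·(-44) + 0·21; 7·(-25) + 6·(-44) + (-4)·21; 0·(-25) + (-4)·(-44) + 3·21) = (-358, -523, 239)
Ratio at component: -523 / -44 = 11.8864

λ ≈ 11.8864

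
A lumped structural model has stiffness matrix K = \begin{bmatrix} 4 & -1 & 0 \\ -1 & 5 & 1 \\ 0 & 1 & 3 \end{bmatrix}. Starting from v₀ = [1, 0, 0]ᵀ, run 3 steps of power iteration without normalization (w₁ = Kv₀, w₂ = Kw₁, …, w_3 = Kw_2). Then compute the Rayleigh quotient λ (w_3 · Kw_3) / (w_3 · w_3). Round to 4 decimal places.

w1 = Kv₀ = (4, -1, 0)
w2 = Kw1 = (17, -9, -1)
w3 = Kw2 = (77, -63, -12)
Kw3 = (371, -404, -99)
w3·Kw3 = 77·371 + (-63)·(-404) + (-12)·(-99) = 55207; w3·w3 = 77·77 + (-63)·(-63) + (-12)·(-12) = 10042
λ ≈ 55207/10042 = 5.4976

λ ≈ 5.4976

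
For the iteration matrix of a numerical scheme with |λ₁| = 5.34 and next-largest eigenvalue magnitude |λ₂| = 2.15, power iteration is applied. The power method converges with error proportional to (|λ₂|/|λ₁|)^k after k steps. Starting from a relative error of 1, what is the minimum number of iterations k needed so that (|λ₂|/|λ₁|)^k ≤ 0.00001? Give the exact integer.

13

|λ₂/λ₁| = 2.15/5.34 = 0.40262
Need k ≥ ln(0.00001) / ln(0.40262) = -11.5129 / -0.9098 ≈ 12.655
Smallest integer k satisfying the bound: 13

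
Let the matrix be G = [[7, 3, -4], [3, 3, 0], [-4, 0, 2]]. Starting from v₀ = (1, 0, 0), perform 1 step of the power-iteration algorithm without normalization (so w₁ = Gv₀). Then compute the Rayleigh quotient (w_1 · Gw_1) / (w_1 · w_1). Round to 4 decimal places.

λ ≈ 10.1622

w1 = Gv₀ = (7·1 + 3·0 + (-4)·0; 3·1 + 3·0 + 0·0; (-4)·1 + 0·0 + 2·0) = (7, 3, -4)
Gw1 = (74, 30, -36)
w1·Gw1 = 7·74 + 3·30 + (-4)·(-36) = 752; w1·w1 = 7·7 + 3·3 + (-4)·(-4) = 74
λ ≈ 752/74 = 10.1622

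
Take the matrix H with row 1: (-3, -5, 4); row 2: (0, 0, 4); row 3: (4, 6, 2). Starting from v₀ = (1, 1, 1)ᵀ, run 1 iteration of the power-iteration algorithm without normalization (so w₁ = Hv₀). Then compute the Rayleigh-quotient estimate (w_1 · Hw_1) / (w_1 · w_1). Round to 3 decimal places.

w1 = Hv₀ = ((-3)·1 + (-5)·1 + 4·1; 0·1 + 0·1 + 4·1; 4·1 + 6·1 + 2·1) = (-4, 4, 12)
Hw1 = (40, 48, 32)
w1·Hw1 = (-4)·40 + 4·48 + 12·32 = 416; w1·w1 = (-4)·(-4) + 4·4 + 12·12 = 176
λ ≈ 416/176 = 2.364

2.364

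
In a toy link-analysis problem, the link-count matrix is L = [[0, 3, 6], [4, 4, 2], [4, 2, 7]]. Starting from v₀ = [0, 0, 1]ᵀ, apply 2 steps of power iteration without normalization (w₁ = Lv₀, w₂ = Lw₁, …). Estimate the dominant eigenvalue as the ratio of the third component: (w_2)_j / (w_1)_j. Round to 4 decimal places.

w1 = Lv₀ = (0·0 + 3·0 + 6·1; 4·0 + 4·0 + 2·1; 4·0 + 2·0 + 7·1) = (6, 2, 7)
w2 = Lw1 = (0·6 + 3·2 + 6·7; 4·6 + 4·2 + 2·7; 4·6 + 2·2 + 7·7) = (48, 46, 77)
Ratio at component: 77 / 7 = 11.0000

11.0000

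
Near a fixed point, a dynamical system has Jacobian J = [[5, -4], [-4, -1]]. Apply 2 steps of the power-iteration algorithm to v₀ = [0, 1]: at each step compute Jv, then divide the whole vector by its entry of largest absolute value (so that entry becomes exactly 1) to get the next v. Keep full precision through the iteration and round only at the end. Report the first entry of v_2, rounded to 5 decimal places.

-0.94118

Jv0 = (-4.000000, -1.000000); divide by -4.000000 → v1 = (1.000000, 0.250000)
Jv1 = (4.000000, -4.250000); divide by -4.250000 → v2 = (-0.941176, 1.000000)
Requested entry of v2: -16/17 = -0.94118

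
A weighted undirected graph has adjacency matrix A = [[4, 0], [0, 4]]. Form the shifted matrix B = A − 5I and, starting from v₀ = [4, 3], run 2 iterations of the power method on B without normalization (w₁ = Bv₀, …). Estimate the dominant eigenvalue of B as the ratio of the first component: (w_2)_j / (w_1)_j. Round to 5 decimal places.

B = A − 5I has rows (-1, 0); (0, -1)
w1 = Bv₀ = ((-1)·4 + 0·3; 0·4 + (-1)·3) = (-4, -3)
w2 = Bw1 = ((-1)·(-4) + 0·(-3); 0·(-4) + (-1)·(-3)) = (4, 3)
Ratio: 4/-4 = -1.00000

-1.00000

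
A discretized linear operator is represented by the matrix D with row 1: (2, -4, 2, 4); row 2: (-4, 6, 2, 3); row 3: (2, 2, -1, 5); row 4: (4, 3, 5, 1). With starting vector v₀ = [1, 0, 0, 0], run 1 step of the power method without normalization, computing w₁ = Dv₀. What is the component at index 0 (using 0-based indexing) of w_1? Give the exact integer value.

2

w1 = Dv₀ = (2·1 + (-4)·0 + 2·0 + 4·0; (-4)·1 + 6·0 + 2·0 + 3·0; 2·1 + 2·0 + (-1)·0 + 5·0; 4·1 + 3·0 + 5·0 + 1·0) = (2, -4, 2, 4)
The requested component of w1 is 2.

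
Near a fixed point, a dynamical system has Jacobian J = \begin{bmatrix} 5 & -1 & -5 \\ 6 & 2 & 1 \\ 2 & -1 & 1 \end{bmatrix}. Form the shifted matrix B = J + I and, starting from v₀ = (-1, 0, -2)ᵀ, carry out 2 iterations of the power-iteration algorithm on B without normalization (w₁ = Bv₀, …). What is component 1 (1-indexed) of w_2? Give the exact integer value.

62

B = J + I has rows (6, -1, -5); (6, 3, 1); (2, -1, 2)
w1 = Bv₀ = (6·(-1) + (-1)·0 + (-5)·(-2); 6·(-1) + 3·0 + 1·(-2); 2·(-1) + (-1)·0 + 2·(-2)) = (4, -8, -6)
w2 = Bw1 = (6·4 + (-1)·(-8) + (-5)·(-6); 6·4 + 3·(-8) + 1·(-6); 2·4 + (-1)·(-8) + 2·(-6)) = (62, -6, 4)
Requested component of w2: 62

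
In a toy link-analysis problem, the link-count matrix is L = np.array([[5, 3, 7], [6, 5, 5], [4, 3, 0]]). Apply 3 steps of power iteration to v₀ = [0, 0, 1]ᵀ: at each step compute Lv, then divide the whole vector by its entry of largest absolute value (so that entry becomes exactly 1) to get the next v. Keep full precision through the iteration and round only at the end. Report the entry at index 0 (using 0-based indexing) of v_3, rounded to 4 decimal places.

0.8847

Lv0 = (7.00000, 5.00000, 0.00000); divide by 7.00000 → v1 = (1.00000, 0.71429, 0.00000)
Lv1 = (7.14286, 9.57143, 6.14286); divide by 9.57143 → v2 = (0.74627, 1.00000, 0.64179)
Lv2 = (11.22388, 12.68657, 5.98507); divide by 12.68657 → v3 = (0.88471, 1.00000, 0.47176)
Requested entry of v3: 752/850 = 0.8847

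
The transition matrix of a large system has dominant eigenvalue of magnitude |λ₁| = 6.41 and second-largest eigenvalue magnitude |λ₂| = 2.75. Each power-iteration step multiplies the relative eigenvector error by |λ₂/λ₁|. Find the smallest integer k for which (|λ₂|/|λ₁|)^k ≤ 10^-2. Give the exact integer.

6

|λ₂/λ₁| = 2.75/6.41 = 0.42902
Need k ≥ ln(10^-2) / ln(0.42902) = -4.6052 / -0.8463 ≈ 5.442
Smallest integer k satisfying the bound: 6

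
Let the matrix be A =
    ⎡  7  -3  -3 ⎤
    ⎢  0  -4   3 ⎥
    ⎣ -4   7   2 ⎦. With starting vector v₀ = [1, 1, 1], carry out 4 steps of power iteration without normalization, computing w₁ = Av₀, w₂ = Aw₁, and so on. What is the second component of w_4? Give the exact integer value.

769

w1 = Av₀ = (7·1 + (-3)·1 + (-3)·1; 0·1 + (-4)·1 + 3·1; (-4)·1 + 7·1 + 2·1) = (1, -1, 5)
w2 = Aw1 = (7·1 + (-3)·(-1) + (-3)·5; 0·1 + (-4)·(-1) + 3·5; (-4)·1 + 7·(-1) + 2·5) = (-5, 19, -1)
w3 = Aw2 = (-89, -79, 151)
w4 = Aw3 = (-839, 769, 105)
The requested component of w4 is 769.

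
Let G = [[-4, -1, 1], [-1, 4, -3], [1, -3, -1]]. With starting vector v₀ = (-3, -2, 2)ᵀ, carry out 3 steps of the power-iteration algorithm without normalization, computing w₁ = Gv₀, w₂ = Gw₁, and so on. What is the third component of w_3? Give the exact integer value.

w1 = Gv₀ = ((-4)·(-3) + (-1)·(-2) + 1·2; (-1)·(-3) + 4·(-2) + (-3)·2; 1·(-3) + (-3)·(-2) + (-1)·2) = (16, -11, 1)
w2 = Gw1 = ((-4)·16 + (-1)·(-11) + 1·1; (-1)·16 + 4·(-11) + (-3)·1; 1·16 + (-3)·(-11) + (-1)·1) = (-52, -63, 48)
w3 = Gw2 = (319, -344, 89)
The requested component of w3 is 89.

89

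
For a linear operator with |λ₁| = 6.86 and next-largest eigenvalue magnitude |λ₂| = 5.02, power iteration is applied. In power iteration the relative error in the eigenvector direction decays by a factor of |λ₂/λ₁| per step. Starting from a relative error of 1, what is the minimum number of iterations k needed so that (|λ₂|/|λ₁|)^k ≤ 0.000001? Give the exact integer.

45

|λ₂/λ₁| = 5.02/6.86 = 0.73178
Need k ≥ ln(0.000001) / ln(0.73178) = -13.8155 / -0.3123 ≈ 44.241
Smallest integer k satisfying the bound: 45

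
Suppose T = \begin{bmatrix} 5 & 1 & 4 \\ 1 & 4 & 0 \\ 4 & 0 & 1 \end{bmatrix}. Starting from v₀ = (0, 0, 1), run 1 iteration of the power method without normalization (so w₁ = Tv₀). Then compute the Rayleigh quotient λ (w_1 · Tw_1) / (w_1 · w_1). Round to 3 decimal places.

λ ≈ 6.647

w1 = Tv₀ = (5·0 + 1·0 + 4·1; 1·0 + 4·0 + 0·1; 4·0 + 0·0 + 1·1) = (4, 0, 1)
Tw1 = (24, 4, 17)
w1·Tw1 = 4·24 + 0·4 + 1·17 = 113; w1·w1 = 4·4 + 0·0 + 1·1 = 17
λ ≈ 113/17 = 6.647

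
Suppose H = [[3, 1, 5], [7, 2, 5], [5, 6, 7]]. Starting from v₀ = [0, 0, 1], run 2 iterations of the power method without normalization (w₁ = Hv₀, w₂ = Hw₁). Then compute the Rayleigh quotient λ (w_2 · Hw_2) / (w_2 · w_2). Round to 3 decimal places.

w1 = Hv₀ = (3·0 + 1·0 + 5·1; 7·0 + 2·0 + 5·1; 5·0 + 6·0 + 7·1) = (5, 5, 7)
w2 = Hw1 = (3·5 + 1·5 + 5·7; 7·5 + 2·5 + 5·7; 5·5 + 6·5 + 7·7) = (55, 80, 104)
Hw2 = (765, 1065, 1483)
w2·Hw2 = 55·765 + 80·1065 + 104·1483 = 281507; w2·w2 = 55·55 + 80·80 + 104·104 = 20241
λ ≈ 281507/20241 = 13.908

13.908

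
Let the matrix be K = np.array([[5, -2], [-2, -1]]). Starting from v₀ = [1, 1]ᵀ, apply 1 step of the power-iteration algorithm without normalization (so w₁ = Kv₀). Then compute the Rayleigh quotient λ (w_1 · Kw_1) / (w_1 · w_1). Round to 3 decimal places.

w1 = Kv₀ = (5·1 + (-2)·1; (-2)·1 + (-1)·1) = (3, -3)
Kw1 = (21, -3)
w1·Kw1 = 3·21 + (-3)·(-3) = 72; w1·w1 = 3·3 + (-3)·(-3) = 18
λ ≈ 72/18 = 4.000

4.000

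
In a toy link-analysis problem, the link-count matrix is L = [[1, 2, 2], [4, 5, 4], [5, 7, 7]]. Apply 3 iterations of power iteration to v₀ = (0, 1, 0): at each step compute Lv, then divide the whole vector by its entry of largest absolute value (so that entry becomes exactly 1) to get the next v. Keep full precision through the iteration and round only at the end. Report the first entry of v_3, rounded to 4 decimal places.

Lv0 = (2.00000, 5.00000, 7.00000); divide by 7.00000 → v1 = (0.28571, 0.71429, 1.00000)
Lv1 = (3.71429, 8.71429, 13.42857); divide by 13.42857 → v2 = (0.27660, 0.64894, 1.00000)
Lv2 = (3.57447, 8.35106, 12.92553); divide by 12.92553 → v3 = (0.27654, 0.64609, 1.00000)
Requested entry of v3: 336/1215 = 0.2765

0.2765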